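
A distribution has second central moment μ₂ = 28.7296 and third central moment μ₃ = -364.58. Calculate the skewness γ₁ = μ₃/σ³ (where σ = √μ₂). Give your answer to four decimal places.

σ = √μ₂ = √28.7296 = 5.36000
σ³ = μ₂^(3/2) = 153.99066
γ₁ = μ₃/σ³ = -364.58 / 153.99066 ≈ -2.3675

-2.3675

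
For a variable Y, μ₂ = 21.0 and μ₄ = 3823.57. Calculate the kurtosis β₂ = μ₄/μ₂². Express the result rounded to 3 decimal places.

μ₂² = 21.0² = 441.00000
μ₄/μ₂² = 3823.57 / 441.00000 = 8.67023
β₂ ≈ 8.670

8.670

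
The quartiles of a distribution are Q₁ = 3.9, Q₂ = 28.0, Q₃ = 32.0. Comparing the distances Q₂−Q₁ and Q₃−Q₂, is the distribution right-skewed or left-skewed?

Q₂ − Q₁ = 24.1;  Q₃ − Q₂ = 4.0
Q₂ − Q₁ > Q₃ − Q₂ ⇒ the lower half is more spread out ⇒ left-skewed.

left-skewed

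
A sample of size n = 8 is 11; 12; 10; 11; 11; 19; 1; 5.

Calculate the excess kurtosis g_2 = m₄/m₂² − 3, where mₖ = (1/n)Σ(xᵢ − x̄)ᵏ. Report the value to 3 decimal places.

x̄ = 10.0000
Σ(xᵢ − x̄)² = 194.0000 ⇒ m₂ = 24.25000
Σ(xᵢ − x̄)⁴ = 13766.0000 ⇒ m₄ = 1720.75000
m₂² = 588.06250
g_2 = m₄/m₂² − 3 = 2.92613 − 3 ≈ -0.074

-0.074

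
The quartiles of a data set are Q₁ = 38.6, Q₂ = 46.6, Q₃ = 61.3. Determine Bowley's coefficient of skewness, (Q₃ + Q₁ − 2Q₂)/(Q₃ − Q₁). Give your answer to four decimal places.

numerator: Q₃ + Q₁ − 2Q₂ = 61.3 + 38.6 − 2×46.6 = 6.7000
denominator: Q₃ − Q₁ = 61.3 − 38.6 = 22.7000
Bowley skewness = 6.7000 / 22.7000 ≈ 0.2952

0.2952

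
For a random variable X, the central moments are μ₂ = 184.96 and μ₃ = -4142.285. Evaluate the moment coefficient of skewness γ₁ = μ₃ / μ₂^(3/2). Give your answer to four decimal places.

σ = √μ₂ = √184.96 = 13.60000
σ³ = μ₂^(3/2) = 2515.45600
γ₁ = μ₃/σ³ = -4142.285 / 2515.45600 ≈ -1.6467

-1.6467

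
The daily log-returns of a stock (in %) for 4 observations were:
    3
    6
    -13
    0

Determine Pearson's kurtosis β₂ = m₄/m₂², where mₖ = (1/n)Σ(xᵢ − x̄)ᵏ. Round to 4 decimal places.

x̄ = -1.0000
Σ(xᵢ − x̄)² = 210.0000 ⇒ m₂ = 52.50000
Σ(xᵢ − x̄)⁴ = 23394.0000 ⇒ m₄ = 5848.50000
m₂² = 2756.25000
β₂ = m₄/m₂² = 5848.50000 / 2756.25000 ≈ 2.1219

2.1219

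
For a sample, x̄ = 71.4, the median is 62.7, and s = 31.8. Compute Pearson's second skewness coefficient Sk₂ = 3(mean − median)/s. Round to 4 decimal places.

Sk₂ = 3(71.4 − 62.7) / 31.8 = 3 × 8.7000 / 31.8
    = 26.1000 / 31.8 ≈ 0.8208

0.8208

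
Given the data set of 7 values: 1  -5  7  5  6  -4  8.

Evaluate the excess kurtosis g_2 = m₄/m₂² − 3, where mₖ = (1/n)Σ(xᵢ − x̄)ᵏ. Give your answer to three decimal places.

-1.400

x̄ = 2.5714
Σ(xᵢ − x̄)² = 169.7143 ⇒ m₂ = 24.24490
Σ(xᵢ − x̄)⁴ = 6583.3120 ⇒ m₄ = 940.47314
m₂² = 587.81508
g_2 = m₄/m₂² − 3 = 1.59995 − 3 ≈ -1.400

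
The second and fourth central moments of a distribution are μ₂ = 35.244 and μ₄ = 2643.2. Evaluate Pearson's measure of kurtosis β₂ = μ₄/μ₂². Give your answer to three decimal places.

2.128

μ₂² = 35.244² = 1242.13954
μ₄/μ₂² = 2643.2 / 1242.13954 = 2.12794
β₂ ≈ 2.128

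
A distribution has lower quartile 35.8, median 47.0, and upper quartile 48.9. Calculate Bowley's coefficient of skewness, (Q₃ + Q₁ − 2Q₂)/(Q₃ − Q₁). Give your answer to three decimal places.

-0.710

numerator: Q₃ + Q₁ − 2Q₂ = 48.9 + 35.8 − 2×47.0 = -9.3000
denominator: Q₃ − Q₁ = 48.9 − 35.8 = 13.1000
Bowley skewness = -9.3000 / 13.1000 ≈ -0.710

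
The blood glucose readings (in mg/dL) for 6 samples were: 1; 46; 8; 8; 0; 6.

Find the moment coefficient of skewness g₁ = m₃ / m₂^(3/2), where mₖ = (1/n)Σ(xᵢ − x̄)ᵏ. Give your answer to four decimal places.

x̄ = (1 + 46 + 8 + 8 + 0 + 6) / 6 = 11.5000
deviations (xᵢ − x̄): -10.5000, 34.5000, -3.5000, -3.5000, -11.5000, -5.5000
Σ(xᵢ − x̄)² = 1487.5000 ⇒ m₂ = 1487.5000/6 = 247.91667
Σ(xᵢ − x̄)³ = 38133.0000 ⇒ m₃ = 38133.0000/6 = 6355.50000
m₂^(3/2) = 247.91667^(1.5) = 3903.53957
g₁ = m₃ / m₂^(3/2) = 6355.50000 / 3903.53957 ≈ 1.6281

1.6281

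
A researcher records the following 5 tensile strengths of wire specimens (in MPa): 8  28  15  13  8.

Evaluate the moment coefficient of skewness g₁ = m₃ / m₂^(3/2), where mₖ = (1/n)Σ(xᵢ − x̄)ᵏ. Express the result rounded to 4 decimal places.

x̄ = (8 + 28 + 15 + 13 + 8) / 5 = 14.4000
deviations (xᵢ − x̄): -6.4000, 13.6000, 0.6000, -1.4000, -6.4000
Σ(xᵢ − x̄)² = 269.2000 ⇒ m₂ = 269.2000/5 = 53.84000
Σ(xᵢ − x̄)³ = 1988.6400 ⇒ m₃ = 1988.6400/5 = 397.72800
m₂^(3/2) = 53.84000^(1.5) = 395.05501
g₁ = m₃ / m₂^(3/2) = 397.72800 / 395.05501 ≈ 1.0068

1.0068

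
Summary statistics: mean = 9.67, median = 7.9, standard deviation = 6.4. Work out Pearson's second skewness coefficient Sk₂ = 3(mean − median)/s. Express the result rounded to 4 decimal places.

Sk₂ = 3(9.67 − 7.9) / 6.4 = 3 × 1.7700 / 6.4
    = 5.3100 / 6.4 ≈ 0.8297

0.8297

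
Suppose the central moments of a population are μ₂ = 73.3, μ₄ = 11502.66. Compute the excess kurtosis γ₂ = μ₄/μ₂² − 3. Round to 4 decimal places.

-0.8591

μ₂² = 73.3² = 5372.89000
μ₄/μ₂² = 11502.66 / 5372.89000 = 2.14087
γ₂ = 2.14087 − 3 ≈ -0.8591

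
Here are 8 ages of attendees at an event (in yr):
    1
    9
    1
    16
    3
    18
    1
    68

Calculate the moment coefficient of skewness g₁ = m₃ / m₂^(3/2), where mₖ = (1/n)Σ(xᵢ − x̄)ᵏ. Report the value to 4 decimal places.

x̄ = (1 + 9 + 1 + 16 + 3 + 18 + 1 + 68) / 8 = 14.6250
deviations (xᵢ − x̄): -13.6250, -5.6250, -13.6250, 1.3750, -11.6250, 3.3750, -13.6250, 53.3750
Σ(xᵢ − x̄)² = 3585.8750 ⇒ m₂ = 3585.8750/8 = 448.23438
Σ(xᵢ − x̄)³ = 142763.5313 ⇒ m₃ = 142763.5313/8 = 17845.44141
m₂^(3/2) = 448.23438^(1.5) = 9489.81485
g₁ = m₃ / m₂^(3/2) = 17845.44141 / 9489.81485 ≈ 1.8805

1.8805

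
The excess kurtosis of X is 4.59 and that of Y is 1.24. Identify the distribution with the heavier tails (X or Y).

X

Higher excess kurtosis ⇒ heavier tails relative to the normal distribution.
4.59 vs 1.24: the larger is 4.59, so X has heavier tails.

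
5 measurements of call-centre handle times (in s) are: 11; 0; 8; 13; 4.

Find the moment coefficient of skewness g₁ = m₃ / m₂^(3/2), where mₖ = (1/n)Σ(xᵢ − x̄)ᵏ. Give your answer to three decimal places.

-0.298

x̄ = (11 + 0 + 8 + 13 + 4) / 5 = 7.2000
deviations (xᵢ − x̄): 3.8000, -7.2000, 0.8000, 5.8000, -3.2000
Σ(xᵢ − x̄)² = 110.8000 ⇒ m₂ = 110.8000/5 = 22.16000
Σ(xᵢ − x̄)³ = -155.5200 ⇒ m₃ = -155.5200/5 = -31.10400
m₂^(3/2) = 22.16000^(1.5) = 104.31689
g₁ = m₃ / m₂^(3/2) = -31.10400 / 104.31689 ≈ -0.298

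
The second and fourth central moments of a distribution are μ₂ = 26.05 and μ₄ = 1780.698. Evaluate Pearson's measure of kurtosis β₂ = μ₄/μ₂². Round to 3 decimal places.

2.624

μ₂² = 26.05² = 678.60250
μ₄/μ₂² = 1780.698 / 678.60250 = 2.62407
β₂ ≈ 2.624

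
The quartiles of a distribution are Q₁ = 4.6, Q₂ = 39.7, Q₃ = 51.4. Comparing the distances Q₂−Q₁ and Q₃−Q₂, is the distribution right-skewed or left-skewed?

Q₂ − Q₁ = 35.1;  Q₃ − Q₂ = 11.7
Q₂ − Q₁ > Q₃ − Q₂ ⇒ the lower half is more spread out ⇒ left-skewed.

left-skewed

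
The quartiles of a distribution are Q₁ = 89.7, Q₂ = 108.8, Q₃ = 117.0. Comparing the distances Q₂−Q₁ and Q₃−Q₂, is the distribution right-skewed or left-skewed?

Q₂ − Q₁ = 19.1;  Q₃ − Q₂ = 8.2
Q₂ − Q₁ > Q₃ − Q₂ ⇒ the lower half is more spread out ⇒ left-skewed.

left-skewed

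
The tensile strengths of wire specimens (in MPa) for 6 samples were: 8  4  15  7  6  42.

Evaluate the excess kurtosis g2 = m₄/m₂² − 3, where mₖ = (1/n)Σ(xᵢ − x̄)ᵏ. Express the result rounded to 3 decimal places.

0.707

x̄ = 13.6667
Σ(xᵢ − x̄)² = 1033.3333 ⇒ m₂ = 172.22222
Σ(xᵢ − x̄)⁴ = 659648.4444 ⇒ m₄ = 109941.40741
m₂² = 29660.49383
g2 = m₄/m₂² − 3 = 3.70666 − 3 ≈ 0.707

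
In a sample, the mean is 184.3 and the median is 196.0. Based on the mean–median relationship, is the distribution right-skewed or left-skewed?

mean − median = 184.3 − 196.0 = -11.7
mean < median ⇒ the longer tail is on the left ⇒ left-skewed (negatively skewed).

left-skewed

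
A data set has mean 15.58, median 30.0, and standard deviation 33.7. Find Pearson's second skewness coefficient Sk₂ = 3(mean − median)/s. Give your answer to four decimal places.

Sk₂ = 3(15.58 − 30.0) / 33.7 = 3 × -14.4200 / 33.7
    = -43.2600 / 33.7 ≈ -1.2837

-1.2837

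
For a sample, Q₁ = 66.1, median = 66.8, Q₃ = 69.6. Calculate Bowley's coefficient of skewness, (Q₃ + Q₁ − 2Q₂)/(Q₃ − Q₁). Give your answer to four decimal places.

0.6000

numerator: Q₃ + Q₁ − 2Q₂ = 69.6 + 66.1 − 2×66.8 = 2.1000
denominator: Q₃ − Q₁ = 69.6 − 66.1 = 3.5000
Bowley skewness = 2.1000 / 3.5000 ≈ 0.6000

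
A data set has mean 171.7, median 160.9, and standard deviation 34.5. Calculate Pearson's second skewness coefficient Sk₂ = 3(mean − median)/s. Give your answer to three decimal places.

Sk₂ = 3(171.7 − 160.9) / 34.5 = 3 × 10.8000 / 34.5
    = 32.4000 / 34.5 ≈ 0.939

0.939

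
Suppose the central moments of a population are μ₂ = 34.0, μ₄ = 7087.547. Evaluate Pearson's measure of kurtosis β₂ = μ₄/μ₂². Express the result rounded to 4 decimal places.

μ₂² = 34.0² = 1156.00000
μ₄/μ₂² = 7087.547 / 1156.00000 = 6.13110
β₂ ≈ 6.1311

6.1311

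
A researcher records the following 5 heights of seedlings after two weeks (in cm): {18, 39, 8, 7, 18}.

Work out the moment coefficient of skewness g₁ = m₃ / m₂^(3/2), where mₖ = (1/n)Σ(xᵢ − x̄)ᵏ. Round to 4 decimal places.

0.9098

x̄ = (18 + 39 + 8 + 7 + 18) / 5 = 18.0000
deviations (xᵢ − x̄): 0.0000, 21.0000, -10.0000, -11.0000, 0.0000
Σ(xᵢ − x̄)² = 662.0000 ⇒ m₂ = 662.0000/5 = 132.40000
Σ(xᵢ − x̄)³ = 6930.0000 ⇒ m₃ = 6930.0000/5 = 1386.00000
m₂^(3/2) = 132.40000^(1.5) = 1523.46323
g₁ = m₃ / m₂^(3/2) = 1386.00000 / 1523.46323 ≈ 0.9098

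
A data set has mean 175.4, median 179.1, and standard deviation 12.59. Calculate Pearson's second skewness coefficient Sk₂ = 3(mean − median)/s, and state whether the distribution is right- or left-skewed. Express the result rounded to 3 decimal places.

Sk₂ = 3(175.4 − 179.1) / 12.59 = 3 × -3.7000 / 12.59
    = -11.1000 / 12.59 ≈ -0.882
Sk₂ < 0 ⇒ mean < median ⇒ left-skewed (negative skew).

-0.882, left-skewed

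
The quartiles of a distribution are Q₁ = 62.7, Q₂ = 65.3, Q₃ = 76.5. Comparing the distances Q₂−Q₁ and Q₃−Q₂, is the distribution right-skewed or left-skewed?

Q₂ − Q₁ = 2.6;  Q₃ − Q₂ = 11.2
Q₃ − Q₂ > Q₂ − Q₁ ⇒ the upper half is more spread out ⇒ right-skewed.

right-skewed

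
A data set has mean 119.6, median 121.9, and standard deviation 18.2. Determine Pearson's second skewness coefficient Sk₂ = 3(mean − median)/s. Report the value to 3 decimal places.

Sk₂ = 3(119.6 − 121.9) / 18.2 = 3 × -2.3000 / 18.2
    = -6.9000 / 18.2 ≈ -0.379

-0.379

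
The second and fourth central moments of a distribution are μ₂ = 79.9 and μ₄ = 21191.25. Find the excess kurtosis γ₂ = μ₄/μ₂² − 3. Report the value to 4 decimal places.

0.3194

μ₂² = 79.9² = 6384.01000
μ₄/μ₂² = 21191.25 / 6384.01000 = 3.31943
γ₂ = 3.31943 − 3 ≈ 0.3194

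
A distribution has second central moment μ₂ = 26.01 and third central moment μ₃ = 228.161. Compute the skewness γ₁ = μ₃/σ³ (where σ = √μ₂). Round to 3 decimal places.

1.720

σ = √μ₂ = √26.01 = 5.10000
σ³ = μ₂^(3/2) = 132.65100
γ₁ = μ₃/σ³ = 228.161 / 132.65100 ≈ 1.720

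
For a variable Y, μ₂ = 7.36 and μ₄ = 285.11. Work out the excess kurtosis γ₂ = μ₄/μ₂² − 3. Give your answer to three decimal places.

μ₂² = 7.36² = 54.16960
μ₄/μ₂² = 285.11 / 54.16960 = 5.26328
γ₂ = 5.26328 − 3 ≈ 2.263

2.263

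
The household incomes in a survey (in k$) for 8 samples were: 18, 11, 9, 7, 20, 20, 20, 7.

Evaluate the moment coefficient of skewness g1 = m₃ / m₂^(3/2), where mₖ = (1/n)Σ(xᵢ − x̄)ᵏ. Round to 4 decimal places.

-0.0870

x̄ = (18 + 11 + 9 + 7 + 20 + 20 + 20 + 7) / 8 = 14.0000
deviations (xᵢ − x̄): 4.0000, -3.0000, -5.0000, -7.0000, 6.0000, 6.0000, 6.0000, -7.0000
Σ(xᵢ − x̄)² = 256.0000 ⇒ m₂ = 256.0000/8 = 32.00000
Σ(xᵢ − x̄)³ = -126.0000 ⇒ m₃ = -126.0000/8 = -15.75000
m₂^(3/2) = 32.00000^(1.5) = 181.01934
g1 = m₃ / m₂^(3/2) = -15.75000 / 181.01934 ≈ -0.0870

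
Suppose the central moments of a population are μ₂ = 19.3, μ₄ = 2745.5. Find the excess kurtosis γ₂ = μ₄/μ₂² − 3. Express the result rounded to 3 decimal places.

μ₂² = 19.3² = 372.49000
μ₄/μ₂² = 2745.5 / 372.49000 = 7.37067
γ₂ = 7.37067 − 3 ≈ 4.371

4.371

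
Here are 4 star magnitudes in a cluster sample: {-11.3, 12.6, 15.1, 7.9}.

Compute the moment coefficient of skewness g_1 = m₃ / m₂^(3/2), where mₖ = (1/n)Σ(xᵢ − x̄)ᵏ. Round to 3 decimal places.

-0.950

x̄ = (-11.3 + 12.6 + 15.1 + 7.9) / 4 = 6.0750
deviations (xᵢ − x̄): -17.3750, 6.5250, 9.0250, 1.8250
Σ(xᵢ − x̄)² = 429.2475 ⇒ m₂ = 429.2475/4 = 107.31188
Σ(xᵢ − x̄)³ = -4226.3734 ⇒ m₃ = -4226.3734/4 = -1056.59334
m₂^(3/2) = 107.31188^(1.5) = 1111.65922
g_1 = m₃ / m₂^(3/2) = -1056.59334 / 1111.65922 ≈ -0.950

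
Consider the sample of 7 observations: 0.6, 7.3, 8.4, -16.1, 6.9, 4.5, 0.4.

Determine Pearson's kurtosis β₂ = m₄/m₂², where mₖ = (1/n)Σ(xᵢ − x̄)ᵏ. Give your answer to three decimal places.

x̄ = 1.7143
Σ(xᵢ − x̄)² = 430.8686 ⇒ m₂ = 61.55265
Σ(xᵢ − x̄)⁴ = 104469.5846 ⇒ m₄ = 14924.22638
m₂² = 3788.72910
β₂ = m₄/m₂² = 14924.22638 / 3788.72910 ≈ 3.939

3.939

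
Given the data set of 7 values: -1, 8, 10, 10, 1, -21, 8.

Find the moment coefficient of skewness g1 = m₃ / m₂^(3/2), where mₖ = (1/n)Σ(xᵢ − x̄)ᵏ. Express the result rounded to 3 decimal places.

x̄ = (-1 + 8 + 10 + 10 + 1 - 21 + 8) / 7 = 2.1429
deviations (xᵢ − x̄): -3.1429, 5.8571, 7.8571, 7.8571, -1.1429, -23.1429, 5.8571
Σ(xᵢ − x̄)² = 738.8571 ⇒ m₂ = 738.8571/7 = 105.55102
Σ(xᵢ − x̄)³ = -11055.6735 ⇒ m₃ = -11055.6735/7 = -1579.38192
m₂^(3/2) = 105.55102^(1.5) = 1084.41035
g1 = m₃ / m₂^(3/2) = -1579.38192 / 1084.41035 ≈ -1.456

-1.456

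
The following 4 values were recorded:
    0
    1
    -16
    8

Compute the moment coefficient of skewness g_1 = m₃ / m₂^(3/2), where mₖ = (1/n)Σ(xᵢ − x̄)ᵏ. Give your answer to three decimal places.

x̄ = (0 + 1 - 16 + 8) / 4 = -1.7500
deviations (xᵢ − x̄): 1.7500, 2.7500, -14.2500, 9.7500
Σ(xᵢ − x̄)² = 308.7500 ⇒ m₂ = 308.7500/4 = 77.18750
Σ(xᵢ − x̄)³ = -1940.6250 ⇒ m₃ = -1940.6250/4 = -485.15625
m₂^(3/2) = 77.18750^(1.5) = 678.14172
g_1 = m₃ / m₂^(3/2) = -485.15625 / 678.14172 ≈ -0.715

-0.715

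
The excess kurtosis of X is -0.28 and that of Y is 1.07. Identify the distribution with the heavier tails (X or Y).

Higher excess kurtosis ⇒ heavier tails relative to the normal distribution.
-0.28 vs 1.07: the larger is 1.07, so Y has heavier tails. (Y is leptokurtic — heavier-than-normal tails; the other is platykurtic.)

Y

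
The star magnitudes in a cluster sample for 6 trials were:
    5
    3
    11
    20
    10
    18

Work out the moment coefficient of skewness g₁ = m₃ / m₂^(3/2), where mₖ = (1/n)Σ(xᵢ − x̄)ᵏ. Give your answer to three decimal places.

0.159

x̄ = (5 + 3 + 11 + 20 + 10 + 18) / 6 = 11.1667
deviations (xᵢ − x̄): -6.1667, -8.1667, -0.1667, 8.8333, -1.1667, 6.8333
Σ(xᵢ − x̄)² = 230.8333 ⇒ m₂ = 230.8333/6 = 38.47222
Σ(xᵢ − x̄)³ = 227.5556 ⇒ m₃ = 227.5556/6 = 37.92593
m₂^(3/2) = 38.47222^(1.5) = 238.62773
g₁ = m₃ / m₂^(3/2) = 37.92593 / 238.62773 ≈ 0.159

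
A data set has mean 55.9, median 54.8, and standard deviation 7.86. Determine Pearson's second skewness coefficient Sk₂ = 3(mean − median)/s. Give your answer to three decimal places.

0.420

Sk₂ = 3(55.9 − 54.8) / 7.86 = 3 × 1.1000 / 7.86
    = 3.3000 / 7.86 ≈ 0.420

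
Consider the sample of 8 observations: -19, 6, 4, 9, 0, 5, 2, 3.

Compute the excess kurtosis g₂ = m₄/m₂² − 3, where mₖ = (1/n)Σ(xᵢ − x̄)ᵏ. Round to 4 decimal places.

x̄ = 1.2500
Σ(xᵢ − x̄)² = 519.5000 ⇒ m₂ = 64.93750
Σ(xᵢ − x̄)⁴ = 172534.9063 ⇒ m₄ = 21566.86328
m₂² = 4216.87891
g₂ = m₄/m₂² − 3 = 5.11441 − 3 ≈ 2.1144

2.1144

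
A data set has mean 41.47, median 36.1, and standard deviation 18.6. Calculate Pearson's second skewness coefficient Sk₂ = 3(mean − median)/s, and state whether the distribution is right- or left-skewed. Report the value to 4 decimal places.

Sk₂ = 3(41.47 − 36.1) / 18.6 = 3 × 5.3700 / 18.6
    = 16.1100 / 18.6 ≈ 0.8661
Sk₂ > 0 ⇒ mean > median ⇒ right-skewed (positive skew).

0.8661, right-skewed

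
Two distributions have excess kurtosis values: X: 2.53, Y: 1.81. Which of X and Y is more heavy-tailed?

X

Higher excess kurtosis ⇒ heavier tails relative to the normal distribution.
2.53 vs 1.81: the larger is 2.53, so X has heavier tails.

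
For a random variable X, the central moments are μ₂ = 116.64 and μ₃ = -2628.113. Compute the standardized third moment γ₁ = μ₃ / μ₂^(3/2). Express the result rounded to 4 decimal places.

σ = √μ₂ = √116.64 = 10.80000
σ³ = μ₂^(3/2) = 1259.71200
γ₁ = μ₃/σ³ = -2628.113 / 1259.71200 ≈ -2.0863

-2.0863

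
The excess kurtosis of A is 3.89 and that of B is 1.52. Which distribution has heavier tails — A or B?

A

Higher excess kurtosis ⇒ heavier tails relative to the normal distribution.
3.89 vs 1.52: the larger is 3.89, so A has heavier tails.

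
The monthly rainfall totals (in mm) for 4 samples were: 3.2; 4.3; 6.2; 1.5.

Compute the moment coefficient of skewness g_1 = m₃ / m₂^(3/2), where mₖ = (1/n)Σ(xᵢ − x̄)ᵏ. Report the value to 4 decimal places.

x̄ = (3.2 + 4.3 + 6.2 + 1.5) / 4 = 3.8000
deviations (xᵢ − x̄): -0.6000, 0.5000, 2.4000, -2.3000
Σ(xᵢ − x̄)² = 11.6600 ⇒ m₂ = 11.6600/4 = 2.91500
Σ(xᵢ − x̄)³ = 1.5660 ⇒ m₃ = 1.5660/4 = 0.39150
m₂^(3/2) = 2.91500^(1.5) = 4.97689
g_1 = m₃ / m₂^(3/2) = 0.39150 / 4.97689 ≈ 0.0787

0.0787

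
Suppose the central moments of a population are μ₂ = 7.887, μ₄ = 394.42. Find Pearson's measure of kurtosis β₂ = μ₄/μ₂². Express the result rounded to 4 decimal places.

6.3407

μ₂² = 7.887² = 62.20477
μ₄/μ₂² = 394.42 / 62.20477 = 6.34067
β₂ ≈ 6.3407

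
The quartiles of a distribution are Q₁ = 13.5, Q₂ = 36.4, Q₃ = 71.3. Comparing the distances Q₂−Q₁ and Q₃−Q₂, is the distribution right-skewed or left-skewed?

Q₂ − Q₁ = 22.9;  Q₃ − Q₂ = 34.9
Q₃ − Q₂ > Q₂ − Q₁ ⇒ the upper half is more spread out ⇒ right-skewed.

right-skewed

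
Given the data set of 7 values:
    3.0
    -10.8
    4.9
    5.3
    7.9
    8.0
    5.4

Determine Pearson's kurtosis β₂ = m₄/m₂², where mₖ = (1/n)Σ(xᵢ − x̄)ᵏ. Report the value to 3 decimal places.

x̄ = 3.3857
Σ(xᵢ − x̄)² = 253.0686 ⇒ m₂ = 36.15265
Σ(xᵢ − x̄)⁴ = 41399.1188 ⇒ m₄ = 5914.15983
m₂² = 1307.01432
β₂ = m₄/m₂² = 5914.15983 / 1307.01432 ≈ 4.525

4.525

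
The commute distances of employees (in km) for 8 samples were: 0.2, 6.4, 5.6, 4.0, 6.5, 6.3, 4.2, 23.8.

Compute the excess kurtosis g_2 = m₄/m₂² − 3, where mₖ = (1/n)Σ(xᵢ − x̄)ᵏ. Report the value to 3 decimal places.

2.263

x̄ = 7.1250
Σ(xᵢ − x̄)² = 348.2550 ⇒ m₂ = 43.53188
Σ(xᵢ − x̄)⁴ = 79789.5394 ⇒ m₄ = 9973.69242
m₂² = 1895.02414
g_2 = m₄/m₂² − 3 = 5.26310 − 3 ≈ 2.263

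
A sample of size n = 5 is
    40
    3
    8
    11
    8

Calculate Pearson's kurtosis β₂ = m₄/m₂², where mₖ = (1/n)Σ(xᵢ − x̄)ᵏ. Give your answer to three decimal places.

3.076

x̄ = 14.0000
Σ(xᵢ − x̄)² = 878.0000 ⇒ m₂ = 175.60000
Σ(xᵢ − x̄)⁴ = 474290.0000 ⇒ m₄ = 94858.00000
m₂² = 30835.36000
β₂ = m₄/m₂² = 94858.00000 / 30835.36000 ≈ 3.076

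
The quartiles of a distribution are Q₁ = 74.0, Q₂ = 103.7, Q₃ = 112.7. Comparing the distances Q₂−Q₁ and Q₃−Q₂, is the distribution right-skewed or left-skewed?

Q₂ − Q₁ = 29.7;  Q₃ − Q₂ = 9.0
Q₂ − Q₁ > Q₃ − Q₂ ⇒ the lower half is more spread out ⇒ left-skewed.

left-skewed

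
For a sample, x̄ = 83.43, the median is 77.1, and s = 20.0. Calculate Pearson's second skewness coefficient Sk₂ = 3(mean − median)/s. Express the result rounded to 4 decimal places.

Sk₂ = 3(83.43 − 77.1) / 20.0 = 3 × 6.3300 / 20.0
    = 18.9900 / 20.0 ≈ 0.9495

0.9495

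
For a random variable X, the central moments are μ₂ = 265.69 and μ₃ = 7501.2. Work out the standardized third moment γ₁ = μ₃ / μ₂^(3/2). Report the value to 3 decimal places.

1.732

σ = √μ₂ = √265.69 = 16.30000
σ³ = μ₂^(3/2) = 4330.74700
γ₁ = μ₃/σ³ = 7501.2 / 4330.74700 ≈ 1.732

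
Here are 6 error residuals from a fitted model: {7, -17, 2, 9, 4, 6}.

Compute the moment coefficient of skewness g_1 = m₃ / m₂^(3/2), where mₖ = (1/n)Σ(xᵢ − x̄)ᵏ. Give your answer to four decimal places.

x̄ = (7 - 17 + 2 + 9 + 4 + 6) / 6 = 1.8333
deviations (xᵢ − x̄): 5.1667, -18.8333, 0.1667, 7.1667, 2.1667, 4.1667
Σ(xᵢ − x̄)² = 454.8333 ⇒ m₂ = 454.8333/6 = 75.80556
Σ(xᵢ − x̄)³ = -6091.5556 ⇒ m₃ = -6091.5556/6 = -1015.25926
m₂^(3/2) = 75.80556^(1.5) = 660.01158
g_1 = m₃ / m₂^(3/2) = -1015.25926 / 660.01158 ≈ -1.5382

-1.5382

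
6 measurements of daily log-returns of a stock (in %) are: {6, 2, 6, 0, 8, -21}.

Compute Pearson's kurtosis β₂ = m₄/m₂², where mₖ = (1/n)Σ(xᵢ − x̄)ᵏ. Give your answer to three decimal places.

x̄ = 0.1667
Σ(xᵢ − x̄)² = 580.8333 ⇒ m₂ = 96.80556
Σ(xᵢ − x̄)⁴ = 206821.1528 ⇒ m₄ = 34470.19213
m₂² = 9371.31559
β₂ = m₄/m₂² = 34470.19213 / 9371.31559 ≈ 3.678

3.678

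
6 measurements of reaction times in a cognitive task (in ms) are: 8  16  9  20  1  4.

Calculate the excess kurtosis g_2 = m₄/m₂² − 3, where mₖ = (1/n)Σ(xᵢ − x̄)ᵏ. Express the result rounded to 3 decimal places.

x̄ = 9.6667
Σ(xᵢ − x̄)² = 257.3333 ⇒ m₂ = 42.88889
Σ(xᵢ − x̄)⁴ = 19691.1111 ⇒ m₄ = 3281.85185
m₂² = 1839.45679
g_2 = m₄/m₂² − 3 = 1.78414 − 3 ≈ -1.216

-1.216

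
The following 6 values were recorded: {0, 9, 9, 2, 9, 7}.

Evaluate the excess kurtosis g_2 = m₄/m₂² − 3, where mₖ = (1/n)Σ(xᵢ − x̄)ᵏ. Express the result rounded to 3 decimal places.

-1.316

x̄ = 6.0000
Σ(xᵢ − x̄)² = 80.0000 ⇒ m₂ = 13.33333
Σ(xᵢ − x̄)⁴ = 1796.0000 ⇒ m₄ = 299.33333
m₂² = 177.77778
g_2 = m₄/m₂² − 3 = 1.68375 − 3 ≈ -1.316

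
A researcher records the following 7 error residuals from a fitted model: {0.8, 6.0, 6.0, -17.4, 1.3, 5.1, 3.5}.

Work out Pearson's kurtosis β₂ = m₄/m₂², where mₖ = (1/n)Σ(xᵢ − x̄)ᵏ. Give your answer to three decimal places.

4.576

x̄ = 0.7571
Σ(xᵢ − x̄)² = 411.3371 ⇒ m₂ = 58.76245
Σ(xᵢ − x̄)⁴ = 110613.6458 ⇒ m₄ = 15801.94939
m₂² = 3453.02541
β₂ = m₄/m₂² = 15801.94939 / 3453.02541 ≈ 4.576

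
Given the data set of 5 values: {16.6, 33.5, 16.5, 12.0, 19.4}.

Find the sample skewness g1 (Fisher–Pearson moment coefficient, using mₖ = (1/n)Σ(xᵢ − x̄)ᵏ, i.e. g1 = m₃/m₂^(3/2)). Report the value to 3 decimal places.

1.106

x̄ = (16.6 + 33.5 + 16.5 + 12.0 + 19.4) / 5 = 19.6000
deviations (xᵢ − x̄): -3.0000, 13.9000, -3.1000, -7.6000, -0.2000
Σ(xᵢ − x̄)² = 269.6200 ⇒ m₂ = 269.6200/5 = 53.92400
Σ(xᵢ − x̄)³ = 2189.8440 ⇒ m₃ = 2189.8440/5 = 437.96880
m₂^(3/2) = 53.92400^(1.5) = 395.97991
g1 = m₃ / m₂^(3/2) = 437.96880 / 395.97991 ≈ 1.106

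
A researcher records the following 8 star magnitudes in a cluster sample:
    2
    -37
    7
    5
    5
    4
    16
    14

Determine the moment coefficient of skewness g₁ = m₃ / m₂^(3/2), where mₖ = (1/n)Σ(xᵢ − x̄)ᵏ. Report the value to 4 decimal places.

x̄ = (2 - 37 + 7 + 5 + 5 + 4 + 16 + 14) / 8 = 2.0000
deviations (xᵢ − x̄): 0.0000, -39.0000, 5.0000, 3.0000, 3.0000, 2.0000, 14.0000, 12.0000
Σ(xᵢ − x̄)² = 1908.0000 ⇒ m₂ = 1908.0000/8 = 238.50000
Σ(xᵢ − x̄)³ = -54660.0000 ⇒ m₃ = -54660.0000/8 = -6832.50000
m₂^(3/2) = 238.50000^(1.5) = 3683.26168
g₁ = m₃ / m₂^(3/2) = -6832.50000 / 3683.26168 ≈ -1.8550

-1.8550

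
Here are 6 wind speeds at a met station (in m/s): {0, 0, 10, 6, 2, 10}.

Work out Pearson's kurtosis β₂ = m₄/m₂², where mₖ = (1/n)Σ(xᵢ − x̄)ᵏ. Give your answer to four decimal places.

x̄ = 4.6667
Σ(xᵢ − x̄)² = 109.3333 ⇒ m₂ = 18.22222
Σ(xᵢ − x̄)⁴ = 2620.4444 ⇒ m₄ = 436.74074
m₂² = 332.04938
β₂ = m₄/m₂² = 436.74074 / 332.04938 ≈ 1.3153

1.3153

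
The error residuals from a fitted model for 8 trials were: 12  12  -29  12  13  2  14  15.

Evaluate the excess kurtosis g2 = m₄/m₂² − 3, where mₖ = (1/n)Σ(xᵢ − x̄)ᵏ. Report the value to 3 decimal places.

2.317

x̄ = 6.3750
Σ(xᵢ − x̄)² = 1541.8750 ⇒ m₂ = 192.73438
Σ(xᵢ − x̄)⁴ = 1580188.9316 ⇒ m₄ = 197523.61646
m₂² = 37146.53931
g2 = m₄/m₂² − 3 = 5.31742 − 3 ≈ 2.317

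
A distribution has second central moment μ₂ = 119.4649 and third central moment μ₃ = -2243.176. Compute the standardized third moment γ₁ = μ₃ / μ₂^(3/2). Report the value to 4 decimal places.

σ = √μ₂ = √119.4649 = 10.93000
σ³ = μ₂^(3/2) = 1305.75136
γ₁ = μ₃/σ³ = -2243.176 / 1305.75136 ≈ -1.7179

-1.7179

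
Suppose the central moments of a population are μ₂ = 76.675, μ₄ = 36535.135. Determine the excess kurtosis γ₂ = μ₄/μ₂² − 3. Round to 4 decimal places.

3.2145

μ₂² = 76.675² = 5879.05563
μ₄/μ₂² = 36535.135 / 5879.05563 = 6.21446
γ₂ = 6.21446 − 3 ≈ 3.2145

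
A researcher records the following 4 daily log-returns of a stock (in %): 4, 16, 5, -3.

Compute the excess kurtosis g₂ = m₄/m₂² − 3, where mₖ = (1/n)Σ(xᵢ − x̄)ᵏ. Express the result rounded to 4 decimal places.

-0.9687

x̄ = 5.5000
Σ(xᵢ − x̄)² = 185.0000 ⇒ m₂ = 46.25000
Σ(xᵢ − x̄)⁴ = 17380.2500 ⇒ m₄ = 4345.06250
m₂² = 2139.06250
g₂ = m₄/m₂² − 3 = 2.03129 − 3 ≈ -0.9687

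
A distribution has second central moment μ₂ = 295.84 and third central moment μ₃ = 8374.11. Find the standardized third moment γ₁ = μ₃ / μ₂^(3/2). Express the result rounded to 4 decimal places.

1.6457

σ = √μ₂ = √295.84 = 17.20000
σ³ = μ₂^(3/2) = 5088.44800
γ₁ = μ₃/σ³ = 8374.11 / 5088.44800 ≈ 1.6457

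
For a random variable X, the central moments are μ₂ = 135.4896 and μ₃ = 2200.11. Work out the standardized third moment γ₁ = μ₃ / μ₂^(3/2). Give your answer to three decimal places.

σ = √μ₂ = √135.4896 = 11.64000
σ³ = μ₂^(3/2) = 1577.09894
γ₁ = μ₃/σ³ = 2200.11 / 1577.09894 ≈ 1.395

1.395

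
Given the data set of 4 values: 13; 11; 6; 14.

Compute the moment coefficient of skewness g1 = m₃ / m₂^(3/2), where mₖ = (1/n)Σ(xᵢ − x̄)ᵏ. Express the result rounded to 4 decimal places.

x̄ = (13 + 11 + 6 + 14) / 4 = 11.0000
deviations (xᵢ − x̄): 2.0000, 0.0000, -5.0000, 3.0000
Σ(xᵢ − x̄)² = 38.0000 ⇒ m₂ = 38.0000/4 = 9.50000
Σ(xᵢ − x̄)³ = -90.0000 ⇒ m₃ = -90.0000/4 = -22.50000
m₂^(3/2) = 9.50000^(1.5) = 29.28097
g1 = m₃ / m₂^(3/2) = -22.50000 / 29.28097 ≈ -0.7684

-0.7684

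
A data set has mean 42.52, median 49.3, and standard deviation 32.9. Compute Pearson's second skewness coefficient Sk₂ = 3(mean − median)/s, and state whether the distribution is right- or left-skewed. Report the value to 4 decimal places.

Sk₂ = 3(42.52 − 49.3) / 32.9 = 3 × -6.7800 / 32.9
    = -20.3400 / 32.9 ≈ -0.6182
Sk₂ < 0 ⇒ mean < median ⇒ left-skewed (negative skew).

-0.6182, left-skewed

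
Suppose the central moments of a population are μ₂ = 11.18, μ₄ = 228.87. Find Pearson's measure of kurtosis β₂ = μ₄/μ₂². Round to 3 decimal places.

μ₂² = 11.18² = 124.99240
μ₄/μ₂² = 228.87 / 124.99240 = 1.83107
β₂ ≈ 1.831

1.831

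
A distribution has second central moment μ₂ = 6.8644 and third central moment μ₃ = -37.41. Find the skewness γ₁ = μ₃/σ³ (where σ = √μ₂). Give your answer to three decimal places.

-2.080

σ = √μ₂ = √6.8644 = 2.62000
σ³ = μ₂^(3/2) = 17.98473
γ₁ = μ₃/σ³ = -37.41 / 17.98473 ≈ -2.080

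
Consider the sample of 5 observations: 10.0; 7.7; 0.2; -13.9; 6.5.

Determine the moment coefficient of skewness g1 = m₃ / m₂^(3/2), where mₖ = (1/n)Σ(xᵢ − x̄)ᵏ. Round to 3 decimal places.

-1.041

x̄ = (10.0 + 7.7 + 0.2 - 13.9 + 6.5) / 5 = 2.1000
deviations (xᵢ − x̄): 7.9000, 5.6000, -1.9000, -16.0000, 4.4000
Σ(xᵢ − x̄)² = 372.7400 ⇒ m₂ = 372.7400/5 = 74.54800
Σ(xᵢ − x̄)³ = -3349.0200 ⇒ m₃ = -3349.0200/5 = -669.80400
m₂^(3/2) = 74.54800^(1.5) = 643.65626
g1 = m₃ / m₂^(3/2) = -669.80400 / 643.65626 ≈ -1.041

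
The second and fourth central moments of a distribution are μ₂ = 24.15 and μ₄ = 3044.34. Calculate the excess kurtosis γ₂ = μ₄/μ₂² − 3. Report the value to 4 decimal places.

μ₂² = 24.15² = 583.22250
μ₄/μ₂² = 3044.34 / 583.22250 = 5.21986
γ₂ = 5.21986 − 3 ≈ 2.2199

2.2199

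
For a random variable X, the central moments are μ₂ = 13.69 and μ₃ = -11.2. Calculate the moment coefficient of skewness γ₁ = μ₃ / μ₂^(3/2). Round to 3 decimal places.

σ = √μ₂ = √13.69 = 3.70000
σ³ = μ₂^(3/2) = 50.65300
γ₁ = μ₃/σ³ = -11.2 / 50.65300 ≈ -0.221

-0.221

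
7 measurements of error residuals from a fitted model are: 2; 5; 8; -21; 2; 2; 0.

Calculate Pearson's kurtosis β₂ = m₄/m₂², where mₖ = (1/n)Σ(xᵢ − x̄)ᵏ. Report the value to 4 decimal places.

x̄ = -0.2857
Σ(xᵢ − x̄)² = 541.4286 ⇒ m₂ = 77.34694
Σ(xᵢ − x̄)⁴ = 189686.7580 ⇒ m₄ = 27098.10829
m₂² = 5982.54894
β₂ = m₄/m₂² = 27098.10829 / 5982.54894 ≈ 4.5295

4.5295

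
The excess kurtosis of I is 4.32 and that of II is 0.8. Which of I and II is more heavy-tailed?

Higher excess kurtosis ⇒ heavier tails relative to the normal distribution.
4.32 vs 0.8: the larger is 4.32, so I has heavier tails.

I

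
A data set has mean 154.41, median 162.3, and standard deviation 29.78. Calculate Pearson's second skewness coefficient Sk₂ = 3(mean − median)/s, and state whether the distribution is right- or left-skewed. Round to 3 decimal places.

Sk₂ = 3(154.41 − 162.3) / 29.78 = 3 × -7.8900 / 29.78
    = -23.6700 / 29.78 ≈ -0.795
Sk₂ < 0 ⇒ mean < median ⇒ left-skewed (negative skew).

-0.795, left-skewed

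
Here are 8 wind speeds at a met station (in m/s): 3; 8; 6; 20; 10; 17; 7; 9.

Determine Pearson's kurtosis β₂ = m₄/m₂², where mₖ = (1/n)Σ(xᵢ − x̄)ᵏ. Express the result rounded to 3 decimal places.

2.332

x̄ = 10.0000
Σ(xᵢ − x̄)² = 228.0000 ⇒ m₂ = 28.50000
Σ(xᵢ − x̄)⁴ = 15156.0000 ⇒ m₄ = 1894.50000
m₂² = 812.25000
β₂ = m₄/m₂² = 1894.50000 / 812.25000 ≈ 2.332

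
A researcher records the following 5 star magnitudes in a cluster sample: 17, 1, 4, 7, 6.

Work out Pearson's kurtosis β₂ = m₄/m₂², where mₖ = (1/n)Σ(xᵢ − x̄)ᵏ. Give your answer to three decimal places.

2.669

x̄ = 7.0000
Σ(xᵢ − x̄)² = 146.0000 ⇒ m₂ = 29.20000
Σ(xᵢ − x̄)⁴ = 11378.0000 ⇒ m₄ = 2275.60000
m₂² = 852.64000
β₂ = m₄/m₂² = 2275.60000 / 852.64000 ≈ 2.669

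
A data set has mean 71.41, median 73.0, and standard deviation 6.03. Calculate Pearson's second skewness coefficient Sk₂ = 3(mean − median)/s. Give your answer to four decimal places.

-0.7910

Sk₂ = 3(71.41 − 73.0) / 6.03 = 3 × -1.5900 / 6.03
    = -4.7700 / 6.03 ≈ -0.7910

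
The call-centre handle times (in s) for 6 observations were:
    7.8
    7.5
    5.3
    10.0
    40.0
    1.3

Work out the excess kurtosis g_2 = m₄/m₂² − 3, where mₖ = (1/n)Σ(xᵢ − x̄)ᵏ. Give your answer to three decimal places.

0.905

x̄ = 11.9833
Σ(xᵢ − x̄)² = 985.2683 ⇒ m₂ = 164.21139
Σ(xᵢ − x̄)⁴ = 631868.1451 ⇒ m₄ = 105311.35752
m₂² = 26965.38024
g_2 = m₄/m₂² − 3 = 3.90543 − 3 ≈ 0.905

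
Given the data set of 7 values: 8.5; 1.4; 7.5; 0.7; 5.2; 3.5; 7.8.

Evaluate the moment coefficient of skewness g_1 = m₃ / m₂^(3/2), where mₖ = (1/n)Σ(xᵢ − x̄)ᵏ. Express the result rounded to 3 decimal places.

-0.220

x̄ = (8.5 + 1.4 + 7.5 + 0.7 + 5.2 + 3.5 + 7.8) / 7 = 4.9429
deviations (xᵢ − x̄): 3.5571, -3.5429, 2.5571, -4.2429, 0.2571, -1.4429, 2.8571
Σ(xᵢ − x̄)² = 60.0571 ⇒ m₂ = 60.0571/7 = 8.57959
Σ(xᵢ − x̄)³ = -38.7812 ⇒ m₃ = -38.7812/7 = -5.54017
m₂^(3/2) = 8.57959^(1.5) = 25.13043
g_1 = m₃ / m₂^(3/2) = -5.54017 / 25.13043 ≈ -0.220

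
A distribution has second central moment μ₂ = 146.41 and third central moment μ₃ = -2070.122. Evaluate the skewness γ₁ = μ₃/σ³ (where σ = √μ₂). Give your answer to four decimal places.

σ = √μ₂ = √146.41 = 12.10000
σ³ = μ₂^(3/2) = 1771.56100
γ₁ = μ₃/σ³ = -2070.122 / 1771.56100 ≈ -1.1685

-1.1685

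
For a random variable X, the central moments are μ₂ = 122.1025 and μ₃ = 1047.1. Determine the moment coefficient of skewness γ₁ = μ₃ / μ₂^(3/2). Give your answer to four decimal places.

0.7761

σ = √μ₂ = √122.1025 = 11.05000
σ³ = μ₂^(3/2) = 1349.23263
γ₁ = μ₃/σ³ = 1047.1 / 1349.23263 ≈ 0.7761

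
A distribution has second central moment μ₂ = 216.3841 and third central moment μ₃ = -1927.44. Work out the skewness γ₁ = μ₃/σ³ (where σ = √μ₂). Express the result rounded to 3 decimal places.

-0.606

σ = √μ₂ = √216.3841 = 14.71000
σ³ = μ₂^(3/2) = 3183.01011
γ₁ = μ₃/σ³ = -1927.44 / 3183.01011 ≈ -0.606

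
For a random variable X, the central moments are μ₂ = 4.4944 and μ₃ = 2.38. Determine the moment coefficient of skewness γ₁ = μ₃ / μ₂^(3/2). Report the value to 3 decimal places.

0.250

σ = √μ₂ = √4.4944 = 2.12000
σ³ = μ₂^(3/2) = 9.52813
γ₁ = μ₃/σ³ = 2.38 / 9.52813 ≈ 0.250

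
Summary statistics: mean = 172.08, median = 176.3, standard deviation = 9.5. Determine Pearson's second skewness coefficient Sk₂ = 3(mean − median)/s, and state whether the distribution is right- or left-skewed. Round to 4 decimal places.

-1.3326, left-skewed

Sk₂ = 3(172.08 − 176.3) / 9.5 = 3 × -4.2200 / 9.5
    = -12.6600 / 9.5 ≈ -1.3326
Sk₂ < 0 ⇒ mean < median ⇒ left-skewed (negative skew).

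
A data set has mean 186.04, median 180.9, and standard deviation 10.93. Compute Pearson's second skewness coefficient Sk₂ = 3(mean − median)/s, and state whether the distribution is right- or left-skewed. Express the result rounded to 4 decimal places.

Sk₂ = 3(186.04 − 180.9) / 10.93 = 3 × 5.1400 / 10.93
    = 15.4200 / 10.93 ≈ 1.4108
Sk₂ > 0 ⇒ mean > median ⇒ right-skewed (positive skew).

1.4108, right-skewed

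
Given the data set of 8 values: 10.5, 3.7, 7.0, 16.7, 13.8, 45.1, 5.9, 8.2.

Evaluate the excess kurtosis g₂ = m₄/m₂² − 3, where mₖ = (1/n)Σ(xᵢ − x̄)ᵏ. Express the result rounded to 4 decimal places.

2.0403

x̄ = 13.8625
Σ(xᵢ − x̄)² = 1240.9788 ⇒ m₂ = 155.12234
Σ(xᵢ − x̄)⁴ = 970273.6973 ⇒ m₄ = 121284.21216
m₂² = 24062.94153
g₂ = m₄/m₂² − 3 = 5.04029 − 3 ≈ 2.0403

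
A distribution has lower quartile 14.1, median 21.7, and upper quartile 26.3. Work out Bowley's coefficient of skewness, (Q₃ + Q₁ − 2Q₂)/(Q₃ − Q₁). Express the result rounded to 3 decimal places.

-0.246

numerator: Q₃ + Q₁ − 2Q₂ = 26.3 + 14.1 − 2×21.7 = -3.0000
denominator: Q₃ − Q₁ = 26.3 − 14.1 = 12.2000
Bowley skewness = -3.0000 / 12.2000 ≈ -0.246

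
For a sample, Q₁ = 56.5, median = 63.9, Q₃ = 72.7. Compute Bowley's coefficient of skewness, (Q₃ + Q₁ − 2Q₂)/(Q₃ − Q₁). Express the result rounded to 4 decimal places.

0.0864

numerator: Q₃ + Q₁ − 2Q₂ = 72.7 + 56.5 − 2×63.9 = 1.4000
denominator: Q₃ − Q₁ = 72.7 − 56.5 = 16.2000
Bowley skewness = 1.4000 / 16.2000 ≈ 0.0864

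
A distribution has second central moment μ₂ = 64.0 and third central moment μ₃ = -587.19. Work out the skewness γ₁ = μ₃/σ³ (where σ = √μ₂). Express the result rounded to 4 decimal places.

-1.1469

σ = √μ₂ = √64.0 = 8.00000
σ³ = μ₂^(3/2) = 512.00000
γ₁ = μ₃/σ³ = -587.19 / 512.00000 ≈ -1.1469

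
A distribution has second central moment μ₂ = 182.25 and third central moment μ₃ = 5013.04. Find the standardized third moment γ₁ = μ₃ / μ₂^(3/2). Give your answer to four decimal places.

2.0375

σ = √μ₂ = √182.25 = 13.50000
σ³ = μ₂^(3/2) = 2460.37500
γ₁ = μ₃/σ³ = 5013.04 / 2460.37500 ≈ 2.0375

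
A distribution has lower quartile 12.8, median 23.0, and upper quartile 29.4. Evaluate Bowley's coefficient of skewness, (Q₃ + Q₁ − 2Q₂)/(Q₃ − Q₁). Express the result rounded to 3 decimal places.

-0.229

numerator: Q₃ + Q₁ − 2Q₂ = 29.4 + 12.8 − 2×23.0 = -3.8000
denominator: Q₃ − Q₁ = 29.4 − 12.8 = 16.6000
Bowley skewness = -3.8000 / 16.6000 ≈ -0.229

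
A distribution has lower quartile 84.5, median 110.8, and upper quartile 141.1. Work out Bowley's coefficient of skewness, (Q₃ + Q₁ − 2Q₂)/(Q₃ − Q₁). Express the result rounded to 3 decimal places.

numerator: Q₃ + Q₁ − 2Q₂ = 141.1 + 84.5 − 2×110.8 = 4.0000
denominator: Q₃ − Q₁ = 141.1 − 84.5 = 56.6000
Bowley skewness = 4.0000 / 56.6000 ≈ 0.071

0.071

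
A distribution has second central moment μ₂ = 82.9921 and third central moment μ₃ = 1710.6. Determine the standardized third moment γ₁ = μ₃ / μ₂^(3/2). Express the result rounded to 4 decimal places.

σ = √μ₂ = √82.9921 = 9.11000
σ³ = μ₂^(3/2) = 756.05803
γ₁ = μ₃/σ³ = 1710.6 / 756.05803 ≈ 2.2625

2.2625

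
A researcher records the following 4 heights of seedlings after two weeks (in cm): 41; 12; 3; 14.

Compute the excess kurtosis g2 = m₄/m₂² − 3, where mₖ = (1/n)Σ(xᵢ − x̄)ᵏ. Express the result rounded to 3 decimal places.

-0.838

x̄ = 17.5000
Σ(xᵢ − x̄)² = 805.0000 ⇒ m₂ = 201.25000
Σ(xᵢ − x̄)⁴ = 350250.2500 ⇒ m₄ = 87562.56250
m₂² = 40501.56250
g2 = m₄/m₂² − 3 = 2.16196 − 3 ≈ -0.838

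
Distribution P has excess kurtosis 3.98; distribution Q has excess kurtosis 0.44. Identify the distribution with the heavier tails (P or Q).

Higher excess kurtosis ⇒ heavier tails relative to the normal distribution.
3.98 vs 0.44: the larger is 3.98, so P has heavier tails.

P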